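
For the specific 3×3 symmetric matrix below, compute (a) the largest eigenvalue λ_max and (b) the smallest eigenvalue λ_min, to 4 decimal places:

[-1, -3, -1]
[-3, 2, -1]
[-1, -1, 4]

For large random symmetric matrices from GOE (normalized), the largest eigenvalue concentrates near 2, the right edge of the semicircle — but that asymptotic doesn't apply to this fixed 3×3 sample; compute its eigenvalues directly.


Since M is real symmetric, all three eigenvalues are real; they are the roots of det(λI − M) = λ³ − (tr M) λ² + s λ − det M, where s is the sum of the principal 2×2 minors.
tr M = -1 + 2 + 4 = 5.
s = ((-1)·2 − (-3)²) + ((-1)·4 − (-1)²) + (2·4 − (-1)²) = -11 + (-5) + 7 = -9.
det M (expand along row 1) = (-1)·7 − (-3)·(-13) + (-1)·5 = -51.
Characteristic polynomial: λ³ − 5λ² − 9λ + 51 = 0.
Substitute λ = y + (tr M)/3 = y + 1.666667 to remove the quadratic term: y³ + p·y + q = 0 with p = s − (tr M)²/3 = -17.333333 and q = −2(tr M)³/27 + (tr M)·s/3 − det M = 26.740741.
Three real roots ⇒ use the trigonometric (Viète) form: r = 2√(−p/3) = 4.807402, φ = arccos(3q/(p·r)) = arccos(-0.962725) = 2.867698 rad.
y_k = r·cos(φ/3 − 2πk/3) for k = 0, 1, 2 gives y = 2.773266, 2.014114, -4.787380.
λ_k = y_k + 1.666667 gives λ = 4.4399, 3.6808, -3.1207 (check: the sum is 5.0000 = tr M).

Hence λ_max = 4.4399 and λ_min = -3.1207.


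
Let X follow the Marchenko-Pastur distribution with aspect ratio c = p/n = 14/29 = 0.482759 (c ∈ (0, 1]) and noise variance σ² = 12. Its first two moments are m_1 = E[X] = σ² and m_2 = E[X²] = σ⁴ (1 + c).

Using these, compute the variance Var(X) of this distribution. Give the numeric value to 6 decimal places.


m_1 = E[X] = σ² = 12, so m_1² = 144.
m_2 = E[X²] = σ⁴ (1 + c) = 144 · (1 + 0.482759) = 144 · 1.482759 = 213.517241.
(Note m_2 − m_1² simplifies to c · σ⁴ = 0.482759 · 144.)

Var(X) = m_2 − m_1² = 213.517241 − 144 = 69.517241.


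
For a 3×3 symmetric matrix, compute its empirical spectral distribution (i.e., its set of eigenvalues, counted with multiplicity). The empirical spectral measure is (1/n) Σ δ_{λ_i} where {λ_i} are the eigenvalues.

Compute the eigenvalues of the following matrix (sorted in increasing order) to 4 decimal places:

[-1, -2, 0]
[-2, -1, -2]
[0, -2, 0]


Since M is real symmetric, all three eigenvalues are real; they are the roots of det(λI − M) = λ³ − (tr M) λ² + s λ − det M, where s is the sum of the principal 2×2 minors.
tr M = -1 + (-1) + 0 = -2.
s = ((-1)·(-1) − (-2)²) + ((-1)·0 − 0²) + ((-1)·0 − (-2)²) = -3 + 0 + (-4) = -7.
det M (expand along row 1) = (-1)·(-4) − (-2)·0 + 0·4 = 4.
Characteristic polynomial: λ³ + 2λ² − 7λ − 4 = 0.
Substitute λ = y + (tr M)/3 = y − 0.666667 to remove the quadratic term: y³ + p·y + q = 0 with p = s − (tr M)²/3 = -8.333333 and q = −2(tr M)³/27 + (tr M)·s/3 − det M = 1.259259.
Three real roots ⇒ use the trigonometric (Viète) form: r = 2√(−p/3) = 3.333333, φ = arccos(3q/(p·r)) = arccos(-0.136000) = 1.707219 rad.
y_k = r·cos(φ/3 − 2πk/3) for k = 0, 1, 2 gives y = 2.808003, 0.151529, -2.959531.
λ_k = y_k − 0.666667 gives λ = 2.1413, -0.5151, -3.6262 (check: the sum is -2.0000 = tr M).

Eigenvalues sorted in increasing order: [-3.6262, -0.5151, 2.1413].


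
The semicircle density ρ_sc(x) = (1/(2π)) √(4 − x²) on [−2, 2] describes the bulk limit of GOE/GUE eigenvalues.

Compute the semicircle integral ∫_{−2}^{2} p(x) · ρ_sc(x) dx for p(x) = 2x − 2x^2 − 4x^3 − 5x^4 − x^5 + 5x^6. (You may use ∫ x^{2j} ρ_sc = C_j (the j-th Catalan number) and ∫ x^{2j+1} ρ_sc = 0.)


Write p(x) = Σ a_i x^i, split into monomials and integrate each against ρ_sc separately.
Using ∫ x^{2j} ρ_sc = C_j = (1/(j+1)) C(2j, j) (Catalan numbers) and ∫ x^{2j+1} ρ_sc = 0 (odd monomials vanish by symmetry):
  i = 1 (odd): ∫ x^1 ρ_sc = 0 (vanishes)
  i = 2 (even): a_2 · C_{1} = -2 · 1 = -2
  i = 3 (odd): ∫ x^3 ρ_sc = 0 (vanishes)
  i = 4 (even): a_4 · C_{2} = -5 · 2 = -10
  i = 5 (odd): ∫ x^5 ρ_sc = 0 (vanishes)
  i = 6 (even): a_6 · C_{3} = 5 · 5 = 25

Summing the contributions: ∫_{−2}^{2} p(x) ρ_sc(x) dx = (-2) + (-10) + 25 = 13.


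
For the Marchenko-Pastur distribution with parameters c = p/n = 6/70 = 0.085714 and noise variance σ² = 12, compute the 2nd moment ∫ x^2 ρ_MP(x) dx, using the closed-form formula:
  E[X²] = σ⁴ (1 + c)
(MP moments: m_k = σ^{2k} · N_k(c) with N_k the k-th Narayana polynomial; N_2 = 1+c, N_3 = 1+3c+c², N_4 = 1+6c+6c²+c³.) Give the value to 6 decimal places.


E[X²] = σ⁴ (1 + c) (second MP moment). With σ² = 12 (so σ⁴ = 144) and c = 6/70 = 0.085714: E[X²] = 144 · (1 + 0.085714) = 144 · 1.085714.

So E[X^2] = 156.342857.


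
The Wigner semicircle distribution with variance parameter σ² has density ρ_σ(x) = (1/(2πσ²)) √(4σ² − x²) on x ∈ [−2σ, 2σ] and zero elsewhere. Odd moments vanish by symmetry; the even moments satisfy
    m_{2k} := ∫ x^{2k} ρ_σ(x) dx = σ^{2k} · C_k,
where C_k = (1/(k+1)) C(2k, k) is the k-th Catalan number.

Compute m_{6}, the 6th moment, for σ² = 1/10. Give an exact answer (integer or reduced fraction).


By the scaled semicircle moment identity, m_{2k} = σ^{2k} · C_k with k = 3.
C_3 = (1/(k+1)) · C(2k, k) = (1/4) · C(6, 3) = (1/4) · 20 = 5.
σ^{2k} = (σ²)^k = (1/10)^3 = 1/1000.

Therefore m_{6} = σ^{6} · C_3 = (1/1000) · 5 = 1/200.


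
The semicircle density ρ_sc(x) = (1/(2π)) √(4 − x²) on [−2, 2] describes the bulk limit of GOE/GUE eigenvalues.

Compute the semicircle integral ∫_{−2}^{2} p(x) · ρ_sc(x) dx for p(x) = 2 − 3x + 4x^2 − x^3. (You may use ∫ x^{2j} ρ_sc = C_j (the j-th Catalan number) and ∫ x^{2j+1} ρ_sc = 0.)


Write p(x) = Σ a_i x^i, split into monomials and integrate each against ρ_sc separately.
Using ∫ x^{2j} ρ_sc = C_j = (1/(j+1)) C(2j, j) (Catalan numbers) and ∫ x^{2j+1} ρ_sc = 0 (odd monomials vanish by symmetry):
  i = 0 (even): a_0 · C_{0} = 2 · 1 = 2
  i = 1 (odd): ∫ x^1 ρ_sc = 0 (vanishes)
  i = 2 (even): a_2 · C_{1} = 4 · 1 = 4
  i = 3 (odd): ∫ x^3 ρ_sc = 0 (vanishes)

Summing the contributions: ∫_{−2}^{2} p(x) ρ_sc(x) dx = 2 + 4 = 6.


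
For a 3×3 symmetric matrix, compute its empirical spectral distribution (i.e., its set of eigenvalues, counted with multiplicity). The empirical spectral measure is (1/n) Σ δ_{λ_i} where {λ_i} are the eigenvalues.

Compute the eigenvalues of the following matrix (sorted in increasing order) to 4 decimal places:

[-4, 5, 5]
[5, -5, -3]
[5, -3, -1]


Since M is real symmetric, all three eigenvalues are real; they are the roots of det(λI − M) = λ³ − (tr M) λ² + s λ − det M, where s is the sum of the principal 2×2 minors.
tr M = -4 + (-5) + (-1) = -10.
s = ((-4)·(-5) − 5²) + ((-4)·(-1) − 5²) + ((-5)·(-1) − (-3)²) = -5 + (-21) + (-4) = -30.
det M (expand along row 1) = (-4)·(-4) − 5·10 + 5·10 = 16.
Characteristic polynomial: λ³ + 10λ² − 30λ − 16 = 0.
Substitute λ = y + (tr M)/3 = y − 3.333333 to remove the quadratic term: y³ + p·y + q = 0 with p = s − (tr M)²/3 = -63.333333 and q = −2(tr M)³/27 + (tr M)·s/3 − det M = 158.074074.
Three real roots ⇒ use the trigonometric (Viète) form: r = 2√(−p/3) = 9.189366, φ = arccos(3q/(p·r)) = arccos(-0.814824) = 2.523223 rad.
y_k = r·cos(φ/3 − 2πk/3) for k = 0, 1, 2 gives y = 6.126206, 2.868636, -8.994842.
λ_k = y_k − 3.333333 gives λ = 2.7929, -0.4647, -12.3282 (check: the sum is -10.0000 = tr M).

Eigenvalues sorted in increasing order: [-12.3282, -0.4647, 2.7929].


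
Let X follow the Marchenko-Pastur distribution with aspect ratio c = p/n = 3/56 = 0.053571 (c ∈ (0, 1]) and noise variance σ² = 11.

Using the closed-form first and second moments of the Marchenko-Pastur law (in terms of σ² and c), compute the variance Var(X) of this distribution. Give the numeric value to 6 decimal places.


Recall the MP moments m_1 = E[X] = σ² and m_2 = E[X²] = σ⁴ (1 + c).
m_1 = E[X] = σ² = 11, so m_1² = 121.
m_2 = E[X²] = σ⁴ (1 + c) = 121 · (1 + 0.053571) = 121 · 1.053571 = 127.482143.
(Note m_2 − m_1² simplifies to c · σ⁴ = 0.053571 · 121.)

Var(X) = m_2 − m_1² = 127.482143 − 121 = 6.482143.


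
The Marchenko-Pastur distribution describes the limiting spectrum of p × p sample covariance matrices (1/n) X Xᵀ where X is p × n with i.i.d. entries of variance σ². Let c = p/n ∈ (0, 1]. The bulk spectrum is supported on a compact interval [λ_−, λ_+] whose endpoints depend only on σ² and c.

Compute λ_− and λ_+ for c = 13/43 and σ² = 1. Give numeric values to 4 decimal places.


c = 13/43 = 0.302326; √c = 0.549841.
λ_− = σ² (1 − √c)² = 1 · (1 − 0.549841)² = 1 · (0.450159)² = 0.202643.
λ_+ = σ² (1 + √c)² = 1 · (1 + 0.549841)² = 1 · (1.549841)² = 2.402008.

Rounded to 4 decimal places: λ_− ≈ 0.2026, λ_+ ≈ 2.4020.


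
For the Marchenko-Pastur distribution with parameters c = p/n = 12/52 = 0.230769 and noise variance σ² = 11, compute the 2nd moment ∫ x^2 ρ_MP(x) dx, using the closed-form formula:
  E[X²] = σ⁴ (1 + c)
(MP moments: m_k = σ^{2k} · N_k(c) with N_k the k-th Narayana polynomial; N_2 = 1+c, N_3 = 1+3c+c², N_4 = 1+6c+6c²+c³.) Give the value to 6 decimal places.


E[X²] = σ⁴ (1 + c) (second MP moment). With σ² = 11 (so σ⁴ = 121) and c = 12/52 = 0.230769: E[X²] = 121 · (1 + 0.230769) = 121 · 1.230769.

So E[X^2] = 148.923077.


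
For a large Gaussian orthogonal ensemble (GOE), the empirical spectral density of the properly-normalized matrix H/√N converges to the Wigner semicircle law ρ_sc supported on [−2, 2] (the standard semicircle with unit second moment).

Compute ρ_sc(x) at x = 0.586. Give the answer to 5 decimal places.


ρ_sc(x) = (1/(2π)) √(4 − x²). With x = 0.586:
  4 − x² = 4 − (0.586)² = 4 − 0.343396 = 3.656604.
  √(4 − x²) = 1.912225.
  1/(2π) = 0.159155.
  ρ_sc(0.586) = 0.159155 · 1.912225 = 0.304340.

Rounded to 5 decimal places: ρ_sc(0.586) ≈ 0.30434.


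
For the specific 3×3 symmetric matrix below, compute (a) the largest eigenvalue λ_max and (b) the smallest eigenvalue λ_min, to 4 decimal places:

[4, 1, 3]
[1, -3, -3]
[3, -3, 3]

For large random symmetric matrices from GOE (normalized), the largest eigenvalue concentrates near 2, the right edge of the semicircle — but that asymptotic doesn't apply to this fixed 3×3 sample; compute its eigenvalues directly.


Since M is real symmetric, all three eigenvalues are real; they are the roots of det(λI − M) = λ³ − (tr M) λ² + s λ − det M, where s is the sum of the principal 2×2 minors.
tr M = 4 + (-3) + 3 = 4.
s = (4·(-3) − 1²) + (4·3 − 3²) + ((-3)·3 − (-3)²) = -13 + 3 + (-18) = -28.
det M (expand along row 1) = 4·(-18) − 1·12 + 3·6 = -66.
Characteristic polynomial: λ³ − 4λ² − 28λ + 66 = 0.
Substitute λ = y + (tr M)/3 = y + 1.333333 to remove the quadratic term: y³ + p·y + q = 0 with p = s − (tr M)²/3 = -33.333333 and q = −2(tr M)³/27 + (tr M)·s/3 − det M = 23.925926.
Three real roots ⇒ use the trigonometric (Viète) form: r = 2√(−p/3) = 6.666667, φ = arccos(3q/(p·r)) = arccos(-0.323000) = 1.899694 rad.
y_k = r·cos(φ/3 − 2πk/3) for k = 0, 1, 2 gives y = 5.374130, 0.729421, -6.103551.
λ_k = y_k + 1.333333 gives λ = 6.7075, 2.0628, -4.7702 (check: the sum is 4.0000 = tr M).

Hence λ_max = 6.7075 and λ_min = -4.7702.


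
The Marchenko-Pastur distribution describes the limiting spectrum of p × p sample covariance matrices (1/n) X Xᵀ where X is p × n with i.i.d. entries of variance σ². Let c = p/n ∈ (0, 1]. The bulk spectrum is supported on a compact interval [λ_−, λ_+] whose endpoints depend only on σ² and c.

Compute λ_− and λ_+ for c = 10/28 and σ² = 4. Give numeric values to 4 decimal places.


c = 10/28 = 0.357143; √c = 0.597614.
λ_− = σ² (1 − √c)² = 4 · (1 − 0.597614)² = 4 · (0.402386)² = 0.647657.
λ_+ = σ² (1 + √c)² = 4 · (1 + 0.597614)² = 4 · (1.597614)² = 10.209486.

Rounded to 4 decimal places: λ_− ≈ 0.6477, λ_+ ≈ 10.2095.


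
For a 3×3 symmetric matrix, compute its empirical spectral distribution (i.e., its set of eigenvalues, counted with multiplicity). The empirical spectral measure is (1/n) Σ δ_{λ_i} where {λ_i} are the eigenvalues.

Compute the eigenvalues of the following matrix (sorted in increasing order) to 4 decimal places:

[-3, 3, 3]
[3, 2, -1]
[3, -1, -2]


Since M is real symmetric, all three eigenvalues are real; they are the roots of det(λI − M) = λ³ − (tr M) λ² + s λ − det M, where s is the sum of the principal 2×2 minors.
tr M = -3 + 2 + (-2) = -3.
s = ((-3)·2 − 3²) + ((-3)·(-2) − 3²) + (2·(-2) − (-1)²) = -15 + (-3) + (-5) = -23.
det M (expand along row 1) = (-3)·(-5) − 3·(-3) + 3·(-9) = -3.
Characteristic polynomial: λ³ + 3λ² − 23λ + 3 = 0.
Substitute λ = y + (tr M)/3 = y − 1.000000 to remove the quadratic term: y³ + p·y + q = 0 with p = s − (tr M)²/3 = -26.000000 and q = −2(tr M)³/27 + (tr M)·s/3 − det M = 28.000000.
Three real roots ⇒ use the trigonometric (Viète) form: r = 2√(−p/3) = 5.887841, φ = arccos(3q/(p·r)) = arccos(-0.548719) = 2.151627 rad.
y_k = r·cos(φ/3 − 2πk/3) for k = 0, 1, 2 gives y = 4.437330, 1.132838, -5.570169.
λ_k = y_k − 1.000000 gives λ = 3.4373, 0.1328, -6.5702 (check: the sum is -3.0000 = tr M).

Eigenvalues sorted in increasing order: [-6.5702, 0.1328, 3.4373].


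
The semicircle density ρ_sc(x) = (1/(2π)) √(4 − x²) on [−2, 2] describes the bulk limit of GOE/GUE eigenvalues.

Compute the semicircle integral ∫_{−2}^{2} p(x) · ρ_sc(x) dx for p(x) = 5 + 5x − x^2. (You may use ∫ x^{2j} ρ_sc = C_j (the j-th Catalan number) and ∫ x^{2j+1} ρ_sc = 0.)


Write p(x) = Σ a_i x^i, split into monomials and integrate each against ρ_sc separately.
Using ∫ x^{2j} ρ_sc = C_j = (1/(j+1)) C(2j, j) (Catalan numbers) and ∫ x^{2j+1} ρ_sc = 0 (odd monomials vanish by symmetry):
  i = 0 (even): a_0 · C_{0} = 5 · 1 = 5
  i = 1 (odd): ∫ x^1 ρ_sc = 0 (vanishes)
  i = 2 (even): a_2 · C_{1} = -1 · 1 = -1

Summing the contributions: ∫_{−2}^{2} p(x) ρ_sc(x) dx = 5 + (-1) = 4.


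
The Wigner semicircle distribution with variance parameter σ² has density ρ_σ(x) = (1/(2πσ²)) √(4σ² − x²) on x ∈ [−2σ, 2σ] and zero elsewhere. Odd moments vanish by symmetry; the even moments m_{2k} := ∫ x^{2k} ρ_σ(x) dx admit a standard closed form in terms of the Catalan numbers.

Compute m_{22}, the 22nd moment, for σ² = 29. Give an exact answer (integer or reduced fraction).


By the scaled semicircle moment identity, m_{2k} = σ^{2k} · C_k with k = 11.
C_11 = (1/(k+1)) · C(2k, k) = (1/12) · C(22, 11) = (1/12) · 705432 = 58786.
σ^{2k} = (σ²)^k = (29)^11 = 12200509765705829.

Therefore m_{22} = σ^{22} · C_11 = 12200509765705829 · 58786 = 717219167086782863594.


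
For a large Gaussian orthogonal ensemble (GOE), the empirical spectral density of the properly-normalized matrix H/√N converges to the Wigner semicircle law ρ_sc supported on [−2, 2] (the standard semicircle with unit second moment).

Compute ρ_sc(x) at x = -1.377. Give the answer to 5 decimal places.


ρ_sc(x) = (1/(2π)) √(4 − x²). With x = -1.377:
  4 − x² = 4 − (-1.377)² = 4 − 1.896129 = 2.103871.
  √(4 − x²) = 1.450473.
  1/(2π) = 0.159155.
  ρ_sc(-1.377) = 0.159155 · 1.450473 = 0.230850.

Rounded to 5 decimal places: ρ_sc(-1.377) ≈ 0.23085.


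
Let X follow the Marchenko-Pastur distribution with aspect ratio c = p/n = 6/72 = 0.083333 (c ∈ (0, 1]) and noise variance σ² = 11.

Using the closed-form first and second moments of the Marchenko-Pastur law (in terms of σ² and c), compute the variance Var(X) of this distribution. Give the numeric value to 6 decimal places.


Recall the MP moments m_1 = E[X] = σ² and m_2 = E[X²] = σ⁴ (1 + c).
m_1 = E[X] = σ² = 11, so m_1² = 121.
m_2 = E[X²] = σ⁴ (1 + c) = 121 · (1 + 0.083333) = 121 · 1.083333 = 131.083333.
(Note m_2 − m_1² simplifies to c · σ⁴ = 0.083333 · 121.)

Var(X) = m_2 − m_1² = 131.083333 − 121 = 10.083333.


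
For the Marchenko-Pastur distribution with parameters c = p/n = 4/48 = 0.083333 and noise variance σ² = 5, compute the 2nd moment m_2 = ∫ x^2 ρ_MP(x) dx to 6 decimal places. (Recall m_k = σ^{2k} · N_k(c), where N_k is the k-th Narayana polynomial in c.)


E[X²] = σ⁴ (1 + c) (second MP moment). With σ² = 5 (so σ⁴ = 25) and c = 4/48 = 0.083333: E[X²] = 25 · (1 + 0.083333) = 25 · 1.083333.

So E[X^2] = 27.083333.


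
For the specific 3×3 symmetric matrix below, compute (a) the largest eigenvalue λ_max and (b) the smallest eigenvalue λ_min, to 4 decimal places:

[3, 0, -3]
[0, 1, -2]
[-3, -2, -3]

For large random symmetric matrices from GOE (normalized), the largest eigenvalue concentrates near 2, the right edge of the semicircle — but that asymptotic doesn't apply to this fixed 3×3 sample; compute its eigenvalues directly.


Since M is real symmetric, all three eigenvalues are real; they are the roots of det(λI − M) = λ³ − (tr M) λ² + s λ − det M, where s is the sum of the principal 2×2 minors.
tr M = 3 + 1 + (-3) = 1.
s = (3·1 − 0²) + (3·(-3) − (-3)²) + (1·(-3) − (-2)²) = 3 + (-18) + (-7) = -22.
det M (expand along row 1) = 3·(-7) − 0·(-6) + (-3)·3 = -30.
Characteristic polynomial: λ³ − λ² − 22λ + 30 = 0.
Substitute λ = y + (tr M)/3 = y + 0.333333 to remove the quadratic term: y³ + p·y + q = 0 with p = s − (tr M)²/3 = -22.333333 and q = −2(tr M)³/27 + (tr M)·s/3 − det M = 22.592593.
Three real roots ⇒ use the trigonometric (Viète) form: r = 2√(−p/3) = 5.456902, φ = arccos(3q/(p·r)) = arccos(-0.556144) = 2.160536 rad.
y_k = r·cos(φ/3 − 2πk/3) for k = 0, 1, 2 gives y = 4.101887, 1.065821, -5.167709.
λ_k = y_k + 0.333333 gives λ = 4.4352, 1.3992, -4.8344 (check: the sum is 1.0000 = tr M).

Hence λ_max = 4.4352 and λ_min = -4.8344.


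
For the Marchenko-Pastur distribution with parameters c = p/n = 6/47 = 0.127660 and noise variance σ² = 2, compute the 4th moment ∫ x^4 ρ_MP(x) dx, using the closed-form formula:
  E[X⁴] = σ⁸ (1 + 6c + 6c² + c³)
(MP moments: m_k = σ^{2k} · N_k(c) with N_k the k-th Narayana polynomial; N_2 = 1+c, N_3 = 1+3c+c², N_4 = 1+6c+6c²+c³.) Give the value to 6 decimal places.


E[X⁴] = σ⁸ (1 + 6c + 6c² + c³) (fourth MP moment). With σ² = 2 (so σ⁸ = 16) and c = 6/47 = 0.127660: E[X⁴] = 16 · (1 + 6·0.127660 + 6·(0.127660)² + (0.127660)³) = 16 · 1.865820.

So E[X^4] = 29.853115.


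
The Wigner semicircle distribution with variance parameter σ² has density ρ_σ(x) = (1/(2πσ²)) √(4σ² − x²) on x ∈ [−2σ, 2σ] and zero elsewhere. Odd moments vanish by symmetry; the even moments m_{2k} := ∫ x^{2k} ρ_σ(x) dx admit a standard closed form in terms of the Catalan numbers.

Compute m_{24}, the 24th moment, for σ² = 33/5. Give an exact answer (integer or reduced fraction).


By the scaled semicircle moment identity, m_{2k} = σ^{2k} · C_k with k = 12.
C_12 = (1/(k+1)) · C(2k, k) = (1/13) · C(24, 12) = (1/13) · 2704156 = 208012.
σ^{2k} = (σ²)^k = (33/5)^12 = 1667889514952984961/244140625.

Therefore m_{24} = σ^{24} · C_12 = (1667889514952984961/244140625) · 208012 = 346941033784400307707532/244140625.


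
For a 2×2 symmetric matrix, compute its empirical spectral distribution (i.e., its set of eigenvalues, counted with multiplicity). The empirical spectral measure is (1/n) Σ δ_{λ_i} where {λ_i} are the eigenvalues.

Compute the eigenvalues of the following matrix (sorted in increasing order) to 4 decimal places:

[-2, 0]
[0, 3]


Since M is real symmetric, both eigenvalues are real; they are the roots of det(λI − M) = λ² − (tr M) λ + det M.
tr M = -2 + 3 = 1.
det M = (-2)·3 − 0² = -6 − 0 = -6.
Characteristic polynomial: λ² − λ − 6 = 0.
Discriminant Δ = (tr M)² − 4·det M = 1 − (-24) = 25; √Δ = 5.000000.
λ = (tr M ± √Δ)/2 = (1 ± 5.000000)/2, giving (tr M − √Δ)/2 = -2.0000 and (tr M + √Δ)/2 = 3.0000.

Eigenvalues sorted in increasing order: [-2.0000, 3.0000].


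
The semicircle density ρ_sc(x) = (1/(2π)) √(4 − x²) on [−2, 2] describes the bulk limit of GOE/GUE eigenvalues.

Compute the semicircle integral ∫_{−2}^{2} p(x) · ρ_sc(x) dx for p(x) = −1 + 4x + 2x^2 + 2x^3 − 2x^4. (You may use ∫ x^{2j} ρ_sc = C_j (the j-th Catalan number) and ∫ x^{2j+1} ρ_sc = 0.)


Write p(x) = Σ a_i x^i, split into monomials and integrate each against ρ_sc separately.
Using ∫ x^{2j} ρ_sc = C_j = (1/(j+1)) C(2j, j) (Catalan numbers) and ∫ x^{2j+1} ρ_sc = 0 (odd monomials vanish by symmetry):
  i = 0 (even): a_0 · C_{0} = -1 · 1 = -1
  i = 1 (odd): ∫ x^1 ρ_sc = 0 (vanishes)
  i = 2 (even): a_2 · C_{1} = 2 · 1 = 2
  i = 3 (odd): ∫ x^3 ρ_sc = 0 (vanishes)
  i = 4 (even): a_4 · C_{2} = -2 · 2 = -4

Summing the contributions: ∫_{−2}^{2} p(x) ρ_sc(x) dx = (-1) + 2 + (-4) = -3.


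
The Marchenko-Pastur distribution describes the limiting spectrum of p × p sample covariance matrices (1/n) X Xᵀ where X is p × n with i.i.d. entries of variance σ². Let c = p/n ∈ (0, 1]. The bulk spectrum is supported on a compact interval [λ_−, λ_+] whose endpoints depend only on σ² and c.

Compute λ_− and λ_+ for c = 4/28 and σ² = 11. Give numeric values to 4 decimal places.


c = 4/28 = 0.142857; √c = 0.377964.
λ_− = σ² (1 − √c)² = 11 · (1 − 0.377964)² = 11 · (0.622036)² = 4.256210.
λ_+ = σ² (1 + √c)² = 11 · (1 + 0.377964)² = 11 · (1.377964)² = 20.886647.

Rounded to 4 decimal places: λ_− ≈ 4.2562, λ_+ ≈ 20.8866.


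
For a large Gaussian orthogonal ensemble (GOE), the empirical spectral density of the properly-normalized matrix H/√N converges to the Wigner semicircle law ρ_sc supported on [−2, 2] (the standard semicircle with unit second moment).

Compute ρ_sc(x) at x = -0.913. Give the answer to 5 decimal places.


ρ_sc(x) = (1/(2π)) √(4 − x²). With x = -0.913:
  4 − x² = 4 − (-0.913)² = 4 − 0.833569 = 3.166431.
  √(4 − x²) = 1.779447.
  1/(2π) = 0.159155.
  ρ_sc(-0.913) = 0.159155 · 1.779447 = 0.283208.

Rounded to 5 decimal places: ρ_sc(-0.913) ≈ 0.28321.


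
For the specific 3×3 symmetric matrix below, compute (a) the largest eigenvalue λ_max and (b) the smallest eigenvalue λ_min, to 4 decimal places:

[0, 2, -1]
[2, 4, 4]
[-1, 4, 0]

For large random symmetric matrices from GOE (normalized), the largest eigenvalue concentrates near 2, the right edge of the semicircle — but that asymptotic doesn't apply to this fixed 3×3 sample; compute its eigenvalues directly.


Since M is real symmetric, all three eigenvalues are real; they are the roots of det(λI − M) = λ³ − (tr M) λ² + s λ − det M, where s is the sum of the principal 2×2 minors.
tr M = 0 + 4 + 0 = 4.
s = (0·4 − 2²) + (0·0 − (-1)²) + (4·0 − 4²) = -4 + (-1) + (-16) = -21.
det M (expand along row 1) = 0·(-16) − 2·4 + (-1)·12 = -20.
Characteristic polynomial: λ³ − 4λ² − 21λ + 20 = 0.
Substitute λ = y + (tr M)/3 = y + 1.333333 to remove the quadratic term: y³ + p·y + q = 0 with p = s − (tr M)²/3 = -26.333333 and q = −2(tr M)³/27 + (tr M)·s/3 − det M = -12.740741.
Three real roots ⇒ use the trigonometric (Viète) form: r = 2√(−p/3) = 5.925463, φ = arccos(3q/(p·r)) = arccos(0.244956) = 1.323322 rad.
y_k = r·cos(φ/3 − 2πk/3) for k = 0, 1, 2 gives y = 5.358274, -0.488245, -4.870029.
λ_k = y_k + 1.333333 gives λ = 6.6916, 0.8451, -3.5367 (check: the sum is 4.0000 = tr M).

Hence λ_max = 6.6916 and λ_min = -3.5367.


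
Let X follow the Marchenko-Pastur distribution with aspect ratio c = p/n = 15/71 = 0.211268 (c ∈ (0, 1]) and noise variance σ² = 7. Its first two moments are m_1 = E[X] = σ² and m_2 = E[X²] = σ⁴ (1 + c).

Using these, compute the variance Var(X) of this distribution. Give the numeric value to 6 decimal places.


m_1 = E[X] = σ² = 7, so m_1² = 49.
m_2 = E[X²] = σ⁴ (1 + c) = 49 · (1 + 0.211268) = 49 · 1.211268 = 59.352113.
(Note m_2 − m_1² simplifies to c · σ⁴ = 0.211268 · 49.)

Var(X) = m_2 − m_1² = 59.352113 − 49 = 10.352113.


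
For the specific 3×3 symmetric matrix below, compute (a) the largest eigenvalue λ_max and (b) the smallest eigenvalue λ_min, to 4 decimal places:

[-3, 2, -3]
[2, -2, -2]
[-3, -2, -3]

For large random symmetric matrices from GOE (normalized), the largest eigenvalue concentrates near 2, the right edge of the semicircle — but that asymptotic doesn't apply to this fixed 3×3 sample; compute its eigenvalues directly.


Since M is real symmetric, all three eigenvalues are real; they are the roots of det(λI − M) = λ³ − (tr M) λ² + s λ − det M, where s is the sum of the principal 2×2 minors.
tr M = -3 + (-2) + (-3) = -8.
s = ((-3)·(-2) − 2²) + ((-3)·(-3) − (-3)²) + ((-2)·(-3) − (-2)²) = 2 + 0 + 2 = 4.
det M (expand along row 1) = (-3)·2 − 2·(-12) + (-3)·(-10) = 48.
Characteristic polynomial: λ³ + 8λ² + 4λ − 48 = 0.
Substitute λ = y + (tr M)/3 = y − 2.666667 to remove the quadratic term: y³ + p·y + q = 0 with p = s − (tr M)²/3 = -17.333333 and q = −2(tr M)³/27 + (tr M)·s/3 − det M = -20.740741.
Three real roots ⇒ use the trigonometric (Viète) form: r = 2√(−p/3) = 4.807402, φ = arccos(3q/(p·r)) = arccos(0.746712) = 0.727692 rad.
y_k = r·cos(φ/3 − 2πk/3) for k = 0, 1, 2 gives y = 4.666667, -1.333333, -3.333333.
λ_k = y_k − 2.666667 gives λ = 2.0000, -4.0000, -6.0000 (check: the sum is -8.0000 = tr M).

Hence λ_max = 2.0000 and λ_min = -6.0000.


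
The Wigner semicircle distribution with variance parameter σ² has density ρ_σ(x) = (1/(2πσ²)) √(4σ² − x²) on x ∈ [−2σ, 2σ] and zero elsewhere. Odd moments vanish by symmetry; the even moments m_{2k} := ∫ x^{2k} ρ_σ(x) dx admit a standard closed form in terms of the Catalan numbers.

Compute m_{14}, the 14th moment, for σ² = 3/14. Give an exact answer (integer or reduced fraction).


By the scaled semicircle moment identity, m_{2k} = σ^{2k} · C_k with k = 7.
C_7 = (1/(k+1)) · C(2k, k) = (1/8) · C(14, 7) = (1/8) · 3432 = 429.
σ^{2k} = (σ²)^k = (3/14)^7 = 2187/105413504.

Therefore m_{14} = σ^{14} · C_7 = (2187/105413504) · 429 = 938223/105413504.


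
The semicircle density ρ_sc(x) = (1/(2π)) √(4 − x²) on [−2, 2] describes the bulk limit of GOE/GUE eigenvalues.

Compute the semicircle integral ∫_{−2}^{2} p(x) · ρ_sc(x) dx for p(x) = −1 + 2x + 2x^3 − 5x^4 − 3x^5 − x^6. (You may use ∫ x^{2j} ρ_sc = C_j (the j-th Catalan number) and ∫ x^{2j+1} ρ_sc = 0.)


Write p(x) = Σ a_i x^i, split into monomials and integrate each against ρ_sc separately.
Using ∫ x^{2j} ρ_sc = C_j = (1/(j+1)) C(2j, j) (Catalan numbers) and ∫ x^{2j+1} ρ_sc = 0 (odd monomials vanish by symmetry):
  i = 0 (even): a_0 · C_{0} = -1 · 1 = -1
  i = 1 (odd): ∫ x^1 ρ_sc = 0 (vanishes)
  i = 3 (odd): ∫ x^3 ρ_sc = 0 (vanishes)
  i = 4 (even): a_4 · C_{2} = -5 · 2 = -10
  i = 5 (odd): ∫ x^5 ρ_sc = 0 (vanishes)
  i = 6 (even): a_6 · C_{3} = -1 · 5 = -5

Summing the contributions: ∫_{−2}^{2} p(x) ρ_sc(x) dx = (-1) + (-10) + (-5) = -16.


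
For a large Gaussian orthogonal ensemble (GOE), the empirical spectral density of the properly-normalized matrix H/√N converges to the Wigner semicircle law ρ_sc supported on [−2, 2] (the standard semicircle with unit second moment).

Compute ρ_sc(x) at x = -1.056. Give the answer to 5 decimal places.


ρ_sc(x) = (1/(2π)) √(4 − x²). With x = -1.056:
  4 − x² = 4 − (-1.056)² = 4 − 1.115136 = 2.884864.
  √(4 − x²) = 1.698489.
  1/(2π) = 0.159155.
  ρ_sc(-1.056) = 0.159155 · 1.698489 = 0.270323.

Rounded to 5 decimal places: ρ_sc(-1.056) ≈ 0.27032.


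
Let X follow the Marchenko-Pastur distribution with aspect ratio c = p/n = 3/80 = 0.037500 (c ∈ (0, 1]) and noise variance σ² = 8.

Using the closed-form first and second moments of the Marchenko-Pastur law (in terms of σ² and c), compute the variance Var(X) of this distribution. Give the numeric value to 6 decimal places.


Recall the MP moments m_1 = E[X] = σ² and m_2 = E[X²] = σ⁴ (1 + c).
m_1 = E[X] = σ² = 8, so m_1² = 64.
m_2 = E[X²] = σ⁴ (1 + c) = 64 · (1 + 0.037500) = 64 · 1.037500 = 66.400000.
(Note m_2 − m_1² simplifies to c · σ⁴ = 0.037500 · 64.)

Var(X) = m_2 − m_1² = 66.400000 − 64 = 2.400000.


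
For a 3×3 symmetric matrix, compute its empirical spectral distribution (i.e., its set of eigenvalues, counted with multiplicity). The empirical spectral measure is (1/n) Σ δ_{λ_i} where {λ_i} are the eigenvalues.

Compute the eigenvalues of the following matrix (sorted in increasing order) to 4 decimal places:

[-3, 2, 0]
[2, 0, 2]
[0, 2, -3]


Since M is real symmetric, all three eigenvalues are real; they are the roots of det(λI − M) = λ³ − (tr M) λ² + s λ − det M, where s is the sum of the principal 2×2 minors.
tr M = -3 + 0 + (-3) = -6.
s = ((-3)·0 − 2²) + ((-3)·(-3) − 0²) + (0·(-3) − 2²) = -4 + 9 + (-4) = 1.
det M (expand along row 1) = (-3)·(-4) − 2·(-6) + 0·4 = 24.
Characteristic polynomial: λ³ + 6λ² + λ − 24 = 0.
Substitute λ = y + (tr M)/3 = y − 2.000000 to remove the quadratic term: y³ + p·y + q = 0 with p = s − (tr M)²/3 = -11.000000 and q = −2(tr M)³/27 + (tr M)·s/3 − det M = -10.000000.
Three real roots ⇒ use the trigonometric (Viète) form: r = 2√(−p/3) = 3.829708, φ = arccos(3q/(p·r)) = arccos(0.712136) = 0.778260 rad.
y_k = r·cos(φ/3 − 2πk/3) for k = 0, 1, 2 gives y = 3.701562, -1.000000, -2.701562.
λ_k = y_k − 2.000000 gives λ = 1.7016, -3.0000, -4.7016 (check: the sum is -6.0000 = tr M).

Eigenvalues sorted in increasing order: [-4.7016, -3.0000, 1.7016].


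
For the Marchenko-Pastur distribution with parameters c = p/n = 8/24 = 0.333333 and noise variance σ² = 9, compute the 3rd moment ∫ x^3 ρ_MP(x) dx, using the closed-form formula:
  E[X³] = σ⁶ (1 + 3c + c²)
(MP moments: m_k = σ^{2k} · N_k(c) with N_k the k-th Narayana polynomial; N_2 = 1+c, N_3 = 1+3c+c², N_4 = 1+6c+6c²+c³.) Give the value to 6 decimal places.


E[X³] = σ⁶ (1 + 3c + c²) (third MP moment). With σ² = 9 (so σ⁶ = 729) and c = 8/24 = 0.333333: E[X³] = 729 · (1 + 3·0.333333 + (0.333333)²) = 729 · 2.111111.

So E[X^3] = 1539.000000.


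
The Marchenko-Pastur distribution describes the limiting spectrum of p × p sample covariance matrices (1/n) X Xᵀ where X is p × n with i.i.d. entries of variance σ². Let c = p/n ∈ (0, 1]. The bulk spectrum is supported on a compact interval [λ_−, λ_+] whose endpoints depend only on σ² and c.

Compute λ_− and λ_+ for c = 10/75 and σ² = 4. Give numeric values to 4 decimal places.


c = 10/75 = 0.133333; √c = 0.365148.
λ_− = σ² (1 − √c)² = 4 · (1 − 0.365148)² = 4 · (0.634852)² = 1.612146.
λ_+ = σ² (1 + √c)² = 4 · (1 + 0.365148)² = 4 · (1.365148)² = 7.454520.

Rounded to 4 decimal places: λ_− ≈ 1.6121, λ_+ ≈ 7.4545.


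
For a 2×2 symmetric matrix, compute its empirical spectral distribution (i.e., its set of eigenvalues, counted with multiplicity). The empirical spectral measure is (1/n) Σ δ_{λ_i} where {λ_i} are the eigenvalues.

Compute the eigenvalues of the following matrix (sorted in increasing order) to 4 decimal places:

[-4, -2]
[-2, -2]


Since M is real symmetric, both eigenvalues are real; they are the roots of det(λI − M) = λ² − (tr M) λ + det M.
tr M = -4 + (-2) = -6.
det M = (-4)·(-2) − (-2)² = 8 − 4 = 4.
Characteristic polynomial: λ² + 6λ + 4 = 0.
Discriminant Δ = (tr M)² − 4·det M = 36 − 16 = 20; √Δ = 4.472136.
λ = (tr M ± √Δ)/2 = (-6 ± 4.472136)/2, giving (tr M − √Δ)/2 = -5.2361 and (tr M + √Δ)/2 = -0.7639.

Eigenvalues sorted in increasing order: [-5.2361, -0.7639].


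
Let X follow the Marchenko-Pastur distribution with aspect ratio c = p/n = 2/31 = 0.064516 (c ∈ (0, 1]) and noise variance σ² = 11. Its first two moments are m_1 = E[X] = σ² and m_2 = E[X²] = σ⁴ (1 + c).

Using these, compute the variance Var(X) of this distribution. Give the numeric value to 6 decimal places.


m_1 = E[X] = σ² = 11, so m_1² = 121.
m_2 = E[X²] = σ⁴ (1 + c) = 121 · (1 + 0.064516) = 121 · 1.064516 = 128.806452.
(Note m_2 − m_1² simplifies to c · σ⁴ = 0.064516 · 121.)

Var(X) = m_2 − m_1² = 128.806452 − 121 = 7.806452.


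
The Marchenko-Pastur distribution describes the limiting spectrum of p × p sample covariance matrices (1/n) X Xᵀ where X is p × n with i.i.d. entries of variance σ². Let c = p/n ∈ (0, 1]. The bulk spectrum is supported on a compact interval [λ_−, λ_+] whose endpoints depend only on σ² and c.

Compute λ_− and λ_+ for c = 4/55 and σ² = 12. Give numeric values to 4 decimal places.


c = 4/55 = 0.072727; √c = 0.269680.
λ_− = σ² (1 − √c)² = 12 · (1 − 0.269680)² = 12 · (0.730320)² = 6.400409.
λ_+ = σ² (1 + √c)² = 12 · (1 + 0.269680)² = 12 · (1.269680)² = 19.345046.

Rounded to 4 decimal places: λ_− ≈ 6.4004, λ_+ ≈ 19.3450.


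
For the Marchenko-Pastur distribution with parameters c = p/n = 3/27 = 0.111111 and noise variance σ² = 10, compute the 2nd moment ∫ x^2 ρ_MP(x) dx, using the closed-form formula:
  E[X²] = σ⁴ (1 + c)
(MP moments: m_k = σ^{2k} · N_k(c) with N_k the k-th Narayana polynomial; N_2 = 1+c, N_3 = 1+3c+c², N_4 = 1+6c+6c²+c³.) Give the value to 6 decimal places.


E[X²] = σ⁴ (1 + c) (second MP moment). With σ² = 10 (so σ⁴ = 100) and c = 3/27 = 0.111111: E[X²] = 100 · (1 + 0.111111) = 100 · 1.111111.

So E[X^2] = 111.111111.


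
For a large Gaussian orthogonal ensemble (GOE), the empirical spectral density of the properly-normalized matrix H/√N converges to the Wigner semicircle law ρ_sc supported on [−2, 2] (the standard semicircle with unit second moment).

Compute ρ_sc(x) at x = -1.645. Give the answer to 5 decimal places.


ρ_sc(x) = (1/(2π)) √(4 − x²). With x = -1.645:
  4 − x² = 4 − (-1.645)² = 4 − 2.706025 = 1.293975.
  √(4 − x²) = 1.137530.
  1/(2π) = 0.159155.
  ρ_sc(-1.645) = 0.159155 · 1.137530 = 0.181044.

Rounded to 5 decimal places: ρ_sc(-1.645) ≈ 0.18104.


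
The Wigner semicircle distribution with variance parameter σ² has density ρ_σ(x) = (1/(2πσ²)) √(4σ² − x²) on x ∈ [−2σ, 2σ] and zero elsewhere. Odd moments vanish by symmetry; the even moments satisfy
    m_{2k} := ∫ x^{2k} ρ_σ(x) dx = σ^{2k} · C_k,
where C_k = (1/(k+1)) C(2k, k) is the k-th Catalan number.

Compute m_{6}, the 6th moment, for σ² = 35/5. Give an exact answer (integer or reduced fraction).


By the scaled semicircle moment identity, m_{2k} = σ^{2k} · C_k with k = 3.
C_3 = (1/(k+1)) · C(2k, k) = (1/4) · C(6, 3) = (1/4) · 20 = 5.
σ^{2k} = (σ²)^k = (35/5)^3 = 343.

Therefore m_{6} = σ^{6} · C_3 = 343 · 5 = 1715.


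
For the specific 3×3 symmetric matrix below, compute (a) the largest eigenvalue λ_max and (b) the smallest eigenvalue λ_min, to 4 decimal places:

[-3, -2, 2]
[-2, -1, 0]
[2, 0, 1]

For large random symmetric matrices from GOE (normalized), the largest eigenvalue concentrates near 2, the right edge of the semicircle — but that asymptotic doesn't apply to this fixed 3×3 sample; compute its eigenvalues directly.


Since M is real symmetric, all three eigenvalues are real; they are the roots of det(λI − M) = λ³ − (tr M) λ² + s λ − det M, where s is the sum of the principal 2×2 minors.
tr M = -3 + (-1) + 1 = -3.
s = ((-3)·(-1) − (-2)²) + ((-3)·1 − 2²) + ((-1)·1 − 0²) = -1 + (-7) + (-1) = -9.
det M (expand along row 1) = (-3)·(-1) − (-2)·(-2) + 2·2 = 3.
Characteristic polynomial: λ³ + 3λ² − 9λ − 3 = 0.
Substitute λ = y + (tr M)/3 = y − 1.000000 to remove the quadratic term: y³ + p·y + q = 0 with p = s − (tr M)²/3 = -12.000000 and q = −2(tr M)³/27 + (tr M)·s/3 − det M = 8.000000.
Three real roots ⇒ use the trigonometric (Viète) form: r = 2√(−p/3) = 4.000000, φ = arccos(3q/(p·r)) = arccos(-0.500000) = 2.094395 rad.
y_k = r·cos(φ/3 − 2πk/3) for k = 0, 1, 2 gives y = 3.064178, 0.694593, -3.758770.
λ_k = y_k − 1.000000 gives λ = 2.0642, -0.3054, -4.7588 (check: the sum is -3.0000 = tr M).

Hence λ_max = 2.0642 and λ_min = -4.7588.


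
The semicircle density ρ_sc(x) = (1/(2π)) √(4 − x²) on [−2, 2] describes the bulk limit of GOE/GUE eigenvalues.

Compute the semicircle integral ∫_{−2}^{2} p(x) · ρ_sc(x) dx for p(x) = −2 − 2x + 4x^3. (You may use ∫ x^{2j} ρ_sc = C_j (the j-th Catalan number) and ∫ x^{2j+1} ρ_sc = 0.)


Write p(x) = Σ a_i x^i, split into monomials and integrate each against ρ_sc separately.
Using ∫ x^{2j} ρ_sc = C_j = (1/(j+1)) C(2j, j) (Catalan numbers) and ∫ x^{2j+1} ρ_sc = 0 (odd monomials vanish by symmetry):
  i = 0 (even): a_0 · C_{0} = -2 · 1 = -2
  i = 1 (odd): ∫ x^1 ρ_sc = 0 (vanishes)
  i = 3 (odd): ∫ x^3 ρ_sc = 0 (vanishes)

Summing the contributions: ∫_{−2}^{2} p(x) ρ_sc(x) dx = -2.


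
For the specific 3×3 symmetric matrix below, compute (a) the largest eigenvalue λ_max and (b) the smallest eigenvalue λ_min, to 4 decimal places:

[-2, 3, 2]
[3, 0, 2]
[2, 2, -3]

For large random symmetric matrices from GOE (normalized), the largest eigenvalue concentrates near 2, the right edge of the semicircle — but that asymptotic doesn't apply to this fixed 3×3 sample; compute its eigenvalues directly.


Since M is real symmetric, all three eigenvalues are real; they are the roots of det(λI − M) = λ³ − (tr M) λ² + s λ − det M, where s is the sum of the principal 2×2 minors.
tr M = -2 + 0 + (-3) = -5.
s = ((-2)·0 − 3²) + ((-2)·(-3) − 2²) + (0·(-3) − 2²) = -9 + 2 + (-4) = -11.
det M (expand along row 1) = (-2)·(-4) − 3·(-13) + 2·6 = 59.
Characteristic polynomial: λ³ + 5λ² − 11λ − 59 = 0.
Substitute λ = y + (tr M)/3 = y − 1.666667 to remove the quadratic term: y³ + p·y + q = 0 with p = s − (tr M)²/3 = -19.333333 and q = −2(tr M)³/27 + (tr M)·s/3 − det M = -31.407407.
Three real roots ⇒ use the trigonometric (Viète) form: r = 2√(−p/3) = 5.077182, φ = arccos(3q/(p·r)) = arccos(0.959895) = 0.284168 rad.
y_k = r·cos(φ/3 − 2πk/3) for k = 0, 1, 2 gives y = 5.054422, -2.111341, -2.943081.
λ_k = y_k − 1.666667 gives λ = 3.3878, -3.7780, -4.6097 (check: the sum is -5.0000 = tr M).

Hence λ_max = 3.3878 and λ_min = -4.6097.


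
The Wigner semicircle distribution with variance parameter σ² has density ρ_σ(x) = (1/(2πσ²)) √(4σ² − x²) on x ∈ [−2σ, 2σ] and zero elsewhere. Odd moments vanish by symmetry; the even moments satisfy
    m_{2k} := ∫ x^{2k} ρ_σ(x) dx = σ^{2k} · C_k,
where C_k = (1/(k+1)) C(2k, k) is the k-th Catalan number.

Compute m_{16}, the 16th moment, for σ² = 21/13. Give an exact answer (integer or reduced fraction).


By the scaled semicircle moment identity, m_{2k} = σ^{2k} · C_k with k = 8.
C_8 = (1/(k+1)) · C(2k, k) = (1/9) · C(16, 8) = (1/9) · 12870 = 1430.
σ^{2k} = (σ²)^k = (21/13)^8 = 37822859361/815730721.

Therefore m_{16} = σ^{16} · C_8 = (37822859361/815730721) · 1430 = 4160514529710/62748517.


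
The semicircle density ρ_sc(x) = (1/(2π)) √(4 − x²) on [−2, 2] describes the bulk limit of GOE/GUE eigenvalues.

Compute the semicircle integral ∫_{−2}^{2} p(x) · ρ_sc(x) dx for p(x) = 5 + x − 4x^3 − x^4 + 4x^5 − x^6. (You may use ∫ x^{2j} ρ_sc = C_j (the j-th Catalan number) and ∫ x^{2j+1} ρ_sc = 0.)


Write p(x) = Σ a_i x^i, split into monomials and integrate each against ρ_sc separately.
Using ∫ x^{2j} ρ_sc = C_j = (1/(j+1)) C(2j, j) (Catalan numbers) and ∫ x^{2j+1} ρ_sc = 0 (odd monomials vanish by symmetry):
  i = 0 (even): a_0 · C_{0} = 5 · 1 = 5
  i = 1 (odd): ∫ x^1 ρ_sc = 0 (vanishes)
  i = 3 (odd): ∫ x^3 ρ_sc = 0 (vanishes)
  i = 4 (even): a_4 · C_{2} = -1 · 2 = -2
  i = 5 (odd): ∫ x^5 ρ_sc = 0 (vanishes)
  i = 6 (even): a_6 · C_{3} = -1 · 5 = -5

Summing the contributions: ∫_{−2}^{2} p(x) ρ_sc(x) dx = 5 + (-2) + (-5) = -2.
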